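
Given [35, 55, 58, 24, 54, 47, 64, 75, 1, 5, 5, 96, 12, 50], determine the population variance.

773.9643

Step 1: Compute the mean: (35 + 55 + 58 + 24 + 54 + 47 + 64 + 75 + 1 + 5 + 5 + 96 + 12 + 50) / 14 = 41.5
Step 2: Compute squared deviations from the mean:
  (35 - 41.5)^2 = 42.25
  (55 - 41.5)^2 = 182.25
  (58 - 41.5)^2 = 272.25
  (24 - 41.5)^2 = 306.25
  (54 - 41.5)^2 = 156.25
  (47 - 41.5)^2 = 30.25
  (64 - 41.5)^2 = 506.25
  (75 - 41.5)^2 = 1122.25
  (1 - 41.5)^2 = 1640.25
  (5 - 41.5)^2 = 1332.25
  (5 - 41.5)^2 = 1332.25
  (96 - 41.5)^2 = 2970.25
  (12 - 41.5)^2 = 870.25
  (50 - 41.5)^2 = 72.25
Step 3: Sum of squared deviations = 10835.5
Step 4: Population variance = 10835.5 / 14 = 773.9643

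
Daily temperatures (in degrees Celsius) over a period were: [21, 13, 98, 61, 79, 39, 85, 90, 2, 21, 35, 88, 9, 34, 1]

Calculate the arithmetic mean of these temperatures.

45.0667

Step 1: Sum all values: 21 + 13 + 98 + 61 + 79 + 39 + 85 + 90 + 2 + 21 + 35 + 88 + 9 + 34 + 1 = 676
Step 2: Count the number of values: n = 15
Step 3: Mean = sum / n = 676 / 15 = 45.0667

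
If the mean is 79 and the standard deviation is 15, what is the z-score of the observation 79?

0

Step 1: Recall the z-score formula: z = (x - mu) / sigma
Step 2: Substitute values: z = (79 - 79) / 15
Step 3: z = 0 / 15 = 0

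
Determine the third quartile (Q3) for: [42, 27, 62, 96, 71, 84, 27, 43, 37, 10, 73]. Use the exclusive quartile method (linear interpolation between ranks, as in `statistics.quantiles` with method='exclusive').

73

Step 1: Sort the data: [10, 27, 27, 37, 42, 43, 62, 71, 73, 84, 96]
Step 2: n = 11
Step 3: Using the exclusive quartile method:
  Q1 = 27
  Q2 (median) = 43
  Q3 = 73
  IQR = Q3 - Q1 = 73 - 27 = 46
Step 4: Q3 = 73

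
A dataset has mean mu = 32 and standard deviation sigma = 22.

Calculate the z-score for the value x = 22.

-0.4545

Step 1: Recall the z-score formula: z = (x - mu) / sigma
Step 2: Substitute values: z = (22 - 32) / 22
Step 3: z = -10 / 22 = -0.4545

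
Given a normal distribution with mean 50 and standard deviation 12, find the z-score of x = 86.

3

Step 1: Recall the z-score formula: z = (x - mu) / sigma
Step 2: Substitute values: z = (86 - 50) / 12
Step 3: z = 36 / 12 = 3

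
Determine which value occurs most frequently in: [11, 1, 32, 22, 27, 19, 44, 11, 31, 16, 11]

11

Step 1: Count the frequency of each value:
  1: appears 1 time(s)
  11: appears 3 time(s)
  16: appears 1 time(s)
  19: appears 1 time(s)
  22: appears 1 time(s)
  27: appears 1 time(s)
  31: appears 1 time(s)
  32: appears 1 time(s)
  44: appears 1 time(s)
Step 2: The value 11 appears most frequently (3 times).
Step 3: Mode = 11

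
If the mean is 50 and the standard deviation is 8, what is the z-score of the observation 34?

-2

Step 1: Recall the z-score formula: z = (x - mu) / sigma
Step 2: Substitute values: z = (34 - 50) / 8
Step 3: z = -16 / 8 = -2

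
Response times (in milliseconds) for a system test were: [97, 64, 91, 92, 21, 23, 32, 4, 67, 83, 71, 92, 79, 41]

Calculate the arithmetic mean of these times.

61.2143

Step 1: Sum all values: 97 + 64 + 91 + 92 + 21 + 23 + 32 + 4 + 67 + 83 + 71 + 92 + 79 + 41 = 857
Step 2: Count the number of values: n = 14
Step 3: Mean = sum / n = 857 / 14 = 61.2143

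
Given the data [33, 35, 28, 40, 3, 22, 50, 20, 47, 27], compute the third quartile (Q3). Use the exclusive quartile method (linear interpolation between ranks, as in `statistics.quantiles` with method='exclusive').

41.75

Step 1: Sort the data: [3, 20, 22, 27, 28, 33, 35, 40, 47, 50]
Step 2: n = 10
Step 3: Using the exclusive quartile method:
  Q1 = 21.5
  Q2 (median) = 30.5
  Q3 = 41.75
  IQR = Q3 - Q1 = 41.75 - 21.5 = 20.25
Step 4: Q3 = 41.75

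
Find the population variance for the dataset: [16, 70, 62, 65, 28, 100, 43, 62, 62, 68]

499.24

Step 1: Compute the mean: (16 + 70 + 62 + 65 + 28 + 100 + 43 + 62 + 62 + 68) / 10 = 57.6
Step 2: Compute squared deviations from the mean:
  (16 - 57.6)^2 = 1730.56
  (70 - 57.6)^2 = 153.76
  (62 - 57.6)^2 = 19.36
  (65 - 57.6)^2 = 54.76
  (28 - 57.6)^2 = 876.16
  (100 - 57.6)^2 = 1797.76
  (43 - 57.6)^2 = 213.16
  (62 - 57.6)^2 = 19.36
  (62 - 57.6)^2 = 19.36
  (68 - 57.6)^2 = 108.16
Step 3: Sum of squared deviations = 4992.4
Step 4: Population variance = 4992.4 / 10 = 499.24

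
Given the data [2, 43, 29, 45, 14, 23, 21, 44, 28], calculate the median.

28

Step 1: Sort the data in ascending order: [2, 14, 21, 23, 28, 29, 43, 44, 45]
Step 2: The number of values is n = 9.
Step 3: Since n is odd, the median is the middle value at position 5: 28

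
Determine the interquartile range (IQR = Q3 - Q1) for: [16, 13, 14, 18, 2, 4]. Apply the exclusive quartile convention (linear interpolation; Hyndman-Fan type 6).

13

Step 1: Sort the data: [2, 4, 13, 14, 16, 18]
Step 2: n = 6
Step 3: Using the exclusive quartile method:
  Q1 = 3.5
  Q2 (median) = 13.5
  Q3 = 16.5
  IQR = Q3 - Q1 = 16.5 - 3.5 = 13
Step 4: IQR = 13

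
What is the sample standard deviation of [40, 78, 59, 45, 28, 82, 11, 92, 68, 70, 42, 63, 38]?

23.3612

Step 1: Compute the mean: 55.0769
Step 2: Sum of squared deviations from the mean: 6548.9231
Step 3: Sample variance = 6548.9231 / 12 = 545.7436
Step 4: Standard deviation = sqrt(545.7436) = 23.3612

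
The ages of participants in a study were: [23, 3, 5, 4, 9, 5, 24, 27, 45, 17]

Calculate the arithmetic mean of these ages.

16.2

Step 1: Sum all values: 23 + 3 + 5 + 4 + 9 + 5 + 24 + 27 + 45 + 17 = 162
Step 2: Count the number of values: n = 10
Step 3: Mean = sum / n = 162 / 10 = 16.2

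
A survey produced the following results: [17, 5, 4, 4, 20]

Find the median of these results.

5

Step 1: Sort the data in ascending order: [4, 4, 5, 17, 20]
Step 2: The number of values is n = 5.
Step 3: Since n is odd, the median is the middle value at position 3: 5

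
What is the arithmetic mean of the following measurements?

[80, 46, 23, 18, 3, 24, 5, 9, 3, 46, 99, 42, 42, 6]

31.8571

Step 1: Sum all values: 80 + 46 + 23 + 18 + 3 + 24 + 5 + 9 + 3 + 46 + 99 + 42 + 42 + 6 = 446
Step 2: Count the number of values: n = 14
Step 3: Mean = sum / n = 446 / 14 = 31.8571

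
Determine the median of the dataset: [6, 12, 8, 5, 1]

6

Step 1: Sort the data in ascending order: [1, 5, 6, 8, 12]
Step 2: The number of values is n = 5.
Step 3: Since n is odd, the median is the middle value at position 3: 6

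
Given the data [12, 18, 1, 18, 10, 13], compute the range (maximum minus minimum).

17

Step 1: Identify the maximum value: max = 18
Step 2: Identify the minimum value: min = 1
Step 3: Range = max - min = 18 - 1 = 17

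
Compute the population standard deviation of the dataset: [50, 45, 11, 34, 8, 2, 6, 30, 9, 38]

17.0356

Step 1: Compute the mean: 23.3
Step 2: Sum of squared deviations from the mean: 2902.1
Step 3: Population variance = 2902.1 / 10 = 290.21
Step 4: Standard deviation = sqrt(290.21) = 17.0356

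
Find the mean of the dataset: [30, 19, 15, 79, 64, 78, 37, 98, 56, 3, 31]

46.3636

Step 1: Sum all values: 30 + 19 + 15 + 79 + 64 + 78 + 37 + 98 + 56 + 3 + 31 = 510
Step 2: Count the number of values: n = 11
Step 3: Mean = sum / n = 510 / 11 = 46.3636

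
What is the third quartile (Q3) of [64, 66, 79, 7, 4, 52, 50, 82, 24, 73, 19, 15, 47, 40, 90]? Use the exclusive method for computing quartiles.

73

Step 1: Sort the data: [4, 7, 15, 19, 24, 40, 47, 50, 52, 64, 66, 73, 79, 82, 90]
Step 2: n = 15
Step 3: Using the exclusive quartile method:
  Q1 = 19
  Q2 (median) = 50
  Q3 = 73
  IQR = Q3 - Q1 = 73 - 19 = 54
Step 4: Q3 = 73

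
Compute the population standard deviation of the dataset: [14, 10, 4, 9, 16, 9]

3.8586

Step 1: Compute the mean: 10.3333
Step 2: Sum of squared deviations from the mean: 89.3333
Step 3: Population variance = 89.3333 / 6 = 14.8889
Step 4: Standard deviation = sqrt(14.8889) = 3.8586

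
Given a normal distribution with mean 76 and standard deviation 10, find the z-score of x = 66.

-1

Step 1: Recall the z-score formula: z = (x - mu) / sigma
Step 2: Substitute values: z = (66 - 76) / 10
Step 3: z = -10 / 10 = -1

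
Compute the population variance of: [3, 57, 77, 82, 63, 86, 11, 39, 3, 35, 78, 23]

909.2431

Step 1: Compute the mean: (3 + 57 + 77 + 82 + 63 + 86 + 11 + 39 + 3 + 35 + 78 + 23) / 12 = 46.4167
Step 2: Compute squared deviations from the mean:
  (3 - 46.4167)^2 = 1885.0069
  (57 - 46.4167)^2 = 112.0069
  (77 - 46.4167)^2 = 935.3403
  (82 - 46.4167)^2 = 1266.1736
  (63 - 46.4167)^2 = 275.0069
  (86 - 46.4167)^2 = 1566.8403
  (11 - 46.4167)^2 = 1254.3403
  (39 - 46.4167)^2 = 55.0069
  (3 - 46.4167)^2 = 1885.0069
  (35 - 46.4167)^2 = 130.3403
  (78 - 46.4167)^2 = 997.5069
  (23 - 46.4167)^2 = 548.3403
Step 3: Sum of squared deviations = 10910.9167
Step 4: Population variance = 10910.9167 / 12 = 909.2431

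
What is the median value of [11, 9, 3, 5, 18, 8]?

8.5

Step 1: Sort the data in ascending order: [3, 5, 8, 9, 11, 18]
Step 2: The number of values is n = 6.
Step 3: Since n is even, the median is the average of positions 3 and 4:
  Median = (8 + 9) / 2 = 8.5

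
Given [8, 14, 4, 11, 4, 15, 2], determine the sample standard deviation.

5.187

Step 1: Compute the mean: 8.2857
Step 2: Sum of squared deviations from the mean: 161.4286
Step 3: Sample variance = 161.4286 / 6 = 26.9048
Step 4: Standard deviation = sqrt(26.9048) = 5.187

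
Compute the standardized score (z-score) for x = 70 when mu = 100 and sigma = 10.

-3

Step 1: Recall the z-score formula: z = (x - mu) / sigma
Step 2: Substitute values: z = (70 - 100) / 10
Step 3: z = -30 / 10 = -3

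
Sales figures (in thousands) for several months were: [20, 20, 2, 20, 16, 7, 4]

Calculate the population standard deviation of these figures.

7.4969

Step 1: Compute the mean: 12.7143
Step 2: Sum of squared deviations from the mean: 393.4286
Step 3: Population variance = 393.4286 / 7 = 56.2041
Step 4: Standard deviation = sqrt(56.2041) = 7.4969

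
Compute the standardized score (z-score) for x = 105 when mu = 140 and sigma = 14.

-2.5

Step 1: Recall the z-score formula: z = (x - mu) / sigma
Step 2: Substitute values: z = (105 - 140) / 14
Step 3: z = -35 / 14 = -2.5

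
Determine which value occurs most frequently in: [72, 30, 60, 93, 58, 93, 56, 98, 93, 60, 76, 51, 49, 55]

93

Step 1: Count the frequency of each value:
  30: appears 1 time(s)
  49: appears 1 time(s)
  51: appears 1 time(s)
  55: appears 1 time(s)
  56: appears 1 time(s)
  58: appears 1 time(s)
  60: appears 2 time(s)
  72: appears 1 time(s)
  76: appears 1 time(s)
  93: appears 3 time(s)
  98: appears 1 time(s)
Step 2: The value 93 appears most frequently (3 times).
Step 3: Mode = 93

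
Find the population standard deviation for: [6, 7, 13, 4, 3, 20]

5.9278

Step 1: Compute the mean: 8.8333
Step 2: Sum of squared deviations from the mean: 210.8333
Step 3: Population variance = 210.8333 / 6 = 35.1389
Step 4: Standard deviation = sqrt(35.1389) = 5.9278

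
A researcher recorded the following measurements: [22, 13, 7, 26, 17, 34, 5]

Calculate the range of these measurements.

29

Step 1: Identify the maximum value: max = 34
Step 2: Identify the minimum value: min = 5
Step 3: Range = max - min = 34 - 5 = 29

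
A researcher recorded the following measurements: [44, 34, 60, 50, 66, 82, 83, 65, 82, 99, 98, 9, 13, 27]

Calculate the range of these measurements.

90

Step 1: Identify the maximum value: max = 99
Step 2: Identify the minimum value: min = 9
Step 3: Range = max - min = 99 - 9 = 90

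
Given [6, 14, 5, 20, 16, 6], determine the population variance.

33.4722

Step 1: Compute the mean: (6 + 14 + 5 + 20 + 16 + 6) / 6 = 11.1667
Step 2: Compute squared deviations from the mean:
  (6 - 11.1667)^2 = 26.6944
  (14 - 11.1667)^2 = 8.0278
  (5 - 11.1667)^2 = 38.0278
  (20 - 11.1667)^2 = 78.0278
  (16 - 11.1667)^2 = 23.3611
  (6 - 11.1667)^2 = 26.6944
Step 3: Sum of squared deviations = 200.8333
Step 4: Population variance = 200.8333 / 6 = 33.4722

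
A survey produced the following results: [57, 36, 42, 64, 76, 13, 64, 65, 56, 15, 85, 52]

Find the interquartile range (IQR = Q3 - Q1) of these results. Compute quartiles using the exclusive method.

27.25

Step 1: Sort the data: [13, 15, 36, 42, 52, 56, 57, 64, 64, 65, 76, 85]
Step 2: n = 12
Step 3: Using the exclusive quartile method:
  Q1 = 37.5
  Q2 (median) = 56.5
  Q3 = 64.75
  IQR = Q3 - Q1 = 64.75 - 37.5 = 27.25
Step 4: IQR = 27.25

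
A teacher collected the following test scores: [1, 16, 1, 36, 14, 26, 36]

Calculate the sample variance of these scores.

217.9524

Step 1: Compute the mean: (1 + 16 + 1 + 36 + 14 + 26 + 36) / 7 = 18.5714
Step 2: Compute squared deviations from the mean:
  (1 - 18.5714)^2 = 308.7551
  (16 - 18.5714)^2 = 6.6122
  (1 - 18.5714)^2 = 308.7551
  (36 - 18.5714)^2 = 303.7551
  (14 - 18.5714)^2 = 20.898
  (26 - 18.5714)^2 = 55.1837
  (36 - 18.5714)^2 = 303.7551
Step 3: Sum of squared deviations = 1307.7143
Step 4: Sample variance = 1307.7143 / 6 = 217.9524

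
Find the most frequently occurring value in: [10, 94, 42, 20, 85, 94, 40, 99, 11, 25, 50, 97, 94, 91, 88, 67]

94

Step 1: Count the frequency of each value:
  10: appears 1 time(s)
  11: appears 1 time(s)
  20: appears 1 time(s)
  25: appears 1 time(s)
  40: appears 1 time(s)
  42: appears 1 time(s)
  50: appears 1 time(s)
  67: appears 1 time(s)
  85: appears 1 time(s)
  88: appears 1 time(s)
  91: appears 1 time(s)
  94: appears 3 time(s)
  97: appears 1 time(s)
  99: appears 1 time(s)
Step 2: The value 94 appears most frequently (3 times).
Step 3: Mode = 94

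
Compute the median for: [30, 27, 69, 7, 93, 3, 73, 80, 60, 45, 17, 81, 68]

60

Step 1: Sort the data in ascending order: [3, 7, 17, 27, 30, 45, 60, 68, 69, 73, 80, 81, 93]
Step 2: The number of values is n = 13.
Step 3: Since n is odd, the median is the middle value at position 7: 60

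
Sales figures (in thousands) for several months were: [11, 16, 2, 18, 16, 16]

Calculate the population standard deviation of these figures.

5.4288

Step 1: Compute the mean: 13.1667
Step 2: Sum of squared deviations from the mean: 176.8333
Step 3: Population variance = 176.8333 / 6 = 29.4722
Step 4: Standard deviation = sqrt(29.4722) = 5.4288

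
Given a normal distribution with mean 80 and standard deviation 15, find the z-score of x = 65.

-1

Step 1: Recall the z-score formula: z = (x - mu) / sigma
Step 2: Substitute values: z = (65 - 80) / 15
Step 3: z = -15 / 15 = -1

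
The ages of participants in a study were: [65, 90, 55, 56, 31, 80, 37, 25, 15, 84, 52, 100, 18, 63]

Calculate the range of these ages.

85

Step 1: Identify the maximum value: max = 100
Step 2: Identify the minimum value: min = 15
Step 3: Range = max - min = 100 - 15 = 85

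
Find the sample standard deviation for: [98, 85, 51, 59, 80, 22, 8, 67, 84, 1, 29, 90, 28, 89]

33.2352

Step 1: Compute the mean: 56.5
Step 2: Sum of squared deviations from the mean: 14359.5
Step 3: Sample variance = 14359.5 / 13 = 1104.5769
Step 4: Standard deviation = sqrt(1104.5769) = 33.2352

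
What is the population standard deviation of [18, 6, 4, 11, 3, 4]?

5.3125

Step 1: Compute the mean: 7.6667
Step 2: Sum of squared deviations from the mean: 169.3333
Step 3: Population variance = 169.3333 / 6 = 28.2222
Step 4: Standard deviation = sqrt(28.2222) = 5.3125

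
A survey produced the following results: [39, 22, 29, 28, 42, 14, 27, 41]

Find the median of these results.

28.5

Step 1: Sort the data in ascending order: [14, 22, 27, 28, 29, 39, 41, 42]
Step 2: The number of values is n = 8.
Step 3: Since n is even, the median is the average of positions 4 and 5:
  Median = (28 + 29) / 2 = 28.5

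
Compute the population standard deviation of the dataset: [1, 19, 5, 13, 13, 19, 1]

7.2393

Step 1: Compute the mean: 10.1429
Step 2: Sum of squared deviations from the mean: 366.8571
Step 3: Population variance = 366.8571 / 7 = 52.4082
Step 4: Standard deviation = sqrt(52.4082) = 7.2393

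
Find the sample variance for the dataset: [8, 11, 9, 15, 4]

16.3

Step 1: Compute the mean: (8 + 11 + 9 + 15 + 4) / 5 = 9.4
Step 2: Compute squared deviations from the mean:
  (8 - 9.4)^2 = 1.96
  (11 - 9.4)^2 = 2.56
  (9 - 9.4)^2 = 0.16
  (15 - 9.4)^2 = 31.36
  (4 - 9.4)^2 = 29.16
Step 3: Sum of squared deviations = 65.2
Step 4: Sample variance = 65.2 / 4 = 16.3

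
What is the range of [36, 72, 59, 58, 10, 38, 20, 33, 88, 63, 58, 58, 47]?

78

Step 1: Identify the maximum value: max = 88
Step 2: Identify the minimum value: min = 10
Step 3: Range = max - min = 88 - 10 = 78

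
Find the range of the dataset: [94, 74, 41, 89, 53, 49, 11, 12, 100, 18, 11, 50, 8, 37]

92

Step 1: Identify the maximum value: max = 100
Step 2: Identify the minimum value: min = 8
Step 3: Range = max - min = 100 - 8 = 92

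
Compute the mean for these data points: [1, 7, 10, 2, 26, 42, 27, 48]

20.375

Step 1: Sum all values: 1 + 7 + 10 + 2 + 26 + 42 + 27 + 48 = 163
Step 2: Count the number of values: n = 8
Step 3: Mean = sum / n = 163 / 8 = 20.375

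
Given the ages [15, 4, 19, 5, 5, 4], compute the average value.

8.6667

Step 1: Sum all values: 15 + 4 + 19 + 5 + 5 + 4 = 52
Step 2: Count the number of values: n = 6
Step 3: Mean = sum / n = 52 / 6 = 8.6667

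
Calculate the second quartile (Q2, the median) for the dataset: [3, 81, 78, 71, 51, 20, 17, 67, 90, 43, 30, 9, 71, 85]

59

Step 1: Sort the data: [3, 9, 17, 20, 30, 43, 51, 67, 71, 71, 78, 81, 85, 90]
Step 2: n = 14
Step 3: Q2 is the median. Since n is even, it is the average of the values at positions 7 and 8:
  Q2 = (51 + 67) / 2 = 59
Step 4: Q2 = 59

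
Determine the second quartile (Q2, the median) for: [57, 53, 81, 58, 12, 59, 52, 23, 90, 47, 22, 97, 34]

53

Step 1: Sort the data: [12, 22, 23, 34, 47, 52, 53, 57, 58, 59, 81, 90, 97]
Step 2: n = 13
Step 3: Q2 is the median. Since n is odd, it is the middle value at position 7: 53
Step 4: Q2 = 53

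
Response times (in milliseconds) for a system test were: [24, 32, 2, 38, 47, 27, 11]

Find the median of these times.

27

Step 1: Sort the data in ascending order: [2, 11, 24, 27, 32, 38, 47]
Step 2: The number of values is n = 7.
Step 3: Since n is odd, the median is the middle value at position 4: 27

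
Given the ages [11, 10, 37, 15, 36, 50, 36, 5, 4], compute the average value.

22.6667

Step 1: Sum all values: 11 + 10 + 37 + 15 + 36 + 50 + 36 + 5 + 4 = 204
Step 2: Count the number of values: n = 9
Step 3: Mean = sum / n = 204 / 9 = 22.6667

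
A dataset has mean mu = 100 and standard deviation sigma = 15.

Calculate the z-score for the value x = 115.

1

Step 1: Recall the z-score formula: z = (x - mu) / sigma
Step 2: Substitute values: z = (115 - 100) / 15
Step 3: z = 15 / 15 = 1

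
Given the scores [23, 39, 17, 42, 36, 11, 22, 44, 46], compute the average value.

31.1111

Step 1: Sum all values: 23 + 39 + 17 + 42 + 36 + 11 + 22 + 44 + 46 = 280
Step 2: Count the number of values: n = 9
Step 3: Mean = sum / n = 280 / 9 = 31.1111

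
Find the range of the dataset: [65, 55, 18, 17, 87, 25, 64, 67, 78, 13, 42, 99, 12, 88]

87

Step 1: Identify the maximum value: max = 99
Step 2: Identify the minimum value: min = 12
Step 3: Range = max - min = 99 - 12 = 87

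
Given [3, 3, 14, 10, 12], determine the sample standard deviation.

5.1284

Step 1: Compute the mean: 8.4
Step 2: Sum of squared deviations from the mean: 105.2
Step 3: Sample variance = 105.2 / 4 = 26.3
Step 4: Standard deviation = sqrt(26.3) = 5.1284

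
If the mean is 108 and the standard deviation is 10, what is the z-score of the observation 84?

-2.4

Step 1: Recall the z-score formula: z = (x - mu) / sigma
Step 2: Substitute values: z = (84 - 108) / 10
Step 3: z = -24 / 10 = -2.4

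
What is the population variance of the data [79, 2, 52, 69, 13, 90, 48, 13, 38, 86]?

928.2

Step 1: Compute the mean: (79 + 2 + 52 + 69 + 13 + 90 + 48 + 13 + 38 + 86) / 10 = 49
Step 2: Compute squared deviations from the mean:
  (79 - 49)^2 = 900
  (2 - 49)^2 = 2209
  (52 - 49)^2 = 9
  (69 - 49)^2 = 400
  (13 - 49)^2 = 1296
  (90 - 49)^2 = 1681
  (48 - 49)^2 = 1
  (13 - 49)^2 = 1296
  (38 - 49)^2 = 121
  (86 - 49)^2 = 1369
Step 3: Sum of squared deviations = 9282
Step 4: Population variance = 9282 / 10 = 928.2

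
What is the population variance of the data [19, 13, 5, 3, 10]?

32.8

Step 1: Compute the mean: (19 + 13 + 5 + 3 + 10) / 5 = 10
Step 2: Compute squared deviations from the mean:
  (19 - 10)^2 = 81
  (13 - 10)^2 = 9
  (5 - 10)^2 = 25
  (3 - 10)^2 = 49
  (10 - 10)^2 = 0
Step 3: Sum of squared deviations = 164
Step 4: Population variance = 164 / 5 = 32.8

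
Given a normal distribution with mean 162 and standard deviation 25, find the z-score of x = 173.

0.44

Step 1: Recall the z-score formula: z = (x - mu) / sigma
Step 2: Substitute values: z = (173 - 162) / 25
Step 3: z = 11 / 25 = 0.44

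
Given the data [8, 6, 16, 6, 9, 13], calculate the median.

8.5

Step 1: Sort the data in ascending order: [6, 6, 8, 9, 13, 16]
Step 2: The number of values is n = 6.
Step 3: Since n is even, the median is the average of positions 3 and 4:
  Median = (8 + 9) / 2 = 8.5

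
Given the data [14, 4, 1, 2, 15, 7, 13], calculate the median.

7

Step 1: Sort the data in ascending order: [1, 2, 4, 7, 13, 14, 15]
Step 2: The number of values is n = 7.
Step 3: Since n is odd, the median is the middle value at position 4: 7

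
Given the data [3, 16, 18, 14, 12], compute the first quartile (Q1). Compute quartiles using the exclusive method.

7.5

Step 1: Sort the data: [3, 12, 14, 16, 18]
Step 2: n = 5
Step 3: Using the exclusive quartile method:
  Q1 = 7.5
  Q2 (median) = 14
  Q3 = 17
  IQR = Q3 - Q1 = 17 - 7.5 = 9.5
Step 4: Q1 = 7.5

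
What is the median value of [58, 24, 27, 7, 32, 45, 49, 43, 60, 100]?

44

Step 1: Sort the data in ascending order: [7, 24, 27, 32, 43, 45, 49, 58, 60, 100]
Step 2: The number of values is n = 10.
Step 3: Since n is even, the median is the average of positions 5 and 6:
  Median = (43 + 45) / 2 = 44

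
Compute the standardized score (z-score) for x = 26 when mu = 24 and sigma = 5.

0.4

Step 1: Recall the z-score formula: z = (x - mu) / sigma
Step 2: Substitute values: z = (26 - 24) / 5
Step 3: z = 2 / 5 = 0.4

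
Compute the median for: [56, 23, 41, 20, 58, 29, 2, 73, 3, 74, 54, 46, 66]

46

Step 1: Sort the data in ascending order: [2, 3, 20, 23, 29, 41, 46, 54, 56, 58, 66, 73, 74]
Step 2: The number of values is n = 13.
Step 3: Since n is odd, the median is the middle value at position 7: 46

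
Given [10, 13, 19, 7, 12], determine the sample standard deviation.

4.4385

Step 1: Compute the mean: 12.2
Step 2: Sum of squared deviations from the mean: 78.8
Step 3: Sample variance = 78.8 / 4 = 19.7
Step 4: Standard deviation = sqrt(19.7) = 4.4385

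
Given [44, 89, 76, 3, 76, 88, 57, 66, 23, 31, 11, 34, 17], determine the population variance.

825.2899

Step 1: Compute the mean: (44 + 89 + 76 + 3 + 76 + 88 + 57 + 66 + 23 + 31 + 11 + 34 + 17) / 13 = 47.3077
Step 2: Compute squared deviations from the mean:
  (44 - 47.3077)^2 = 10.9408
  (89 - 47.3077)^2 = 1738.2485
  (76 - 47.3077)^2 = 823.2485
  (3 - 47.3077)^2 = 1963.1716
  (76 - 47.3077)^2 = 823.2485
  (88 - 47.3077)^2 = 1655.8639
  (57 - 47.3077)^2 = 93.9408
  (66 - 47.3077)^2 = 349.4024
  (23 - 47.3077)^2 = 590.8639
  (31 - 47.3077)^2 = 265.9408
  (11 - 47.3077)^2 = 1318.2485
  (34 - 47.3077)^2 = 177.0947
  (17 - 47.3077)^2 = 918.5562
Step 3: Sum of squared deviations = 10728.7692
Step 4: Population variance = 10728.7692 / 13 = 825.2899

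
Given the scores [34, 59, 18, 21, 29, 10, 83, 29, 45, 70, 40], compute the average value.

39.8182

Step 1: Sum all values: 34 + 59 + 18 + 21 + 29 + 10 + 83 + 29 + 45 + 70 + 40 = 438
Step 2: Count the number of values: n = 11
Step 3: Mean = sum / n = 438 / 11 = 39.8182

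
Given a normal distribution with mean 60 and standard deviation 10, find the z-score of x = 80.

2

Step 1: Recall the z-score formula: z = (x - mu) / sigma
Step 2: Substitute values: z = (80 - 60) / 10
Step 3: z = 20 / 10 = 2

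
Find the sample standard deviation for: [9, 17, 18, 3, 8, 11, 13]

5.2509

Step 1: Compute the mean: 11.2857
Step 2: Sum of squared deviations from the mean: 165.4286
Step 3: Sample variance = 165.4286 / 6 = 27.5714
Step 4: Standard deviation = sqrt(27.5714) = 5.2509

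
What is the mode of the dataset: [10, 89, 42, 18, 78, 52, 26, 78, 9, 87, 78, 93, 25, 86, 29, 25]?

78

Step 1: Count the frequency of each value:
  9: appears 1 time(s)
  10: appears 1 time(s)
  18: appears 1 time(s)
  25: appears 2 time(s)
  26: appears 1 time(s)
  29: appears 1 time(s)
  42: appears 1 time(s)
  52: appears 1 time(s)
  78: appears 3 time(s)
  86: appears 1 time(s)
  87: appears 1 time(s)
  89: appears 1 time(s)
  93: appears 1 time(s)
Step 2: The value 78 appears most frequently (3 times).
Step 3: Mode = 78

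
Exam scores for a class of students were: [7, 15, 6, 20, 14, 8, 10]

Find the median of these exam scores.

10

Step 1: Sort the data in ascending order: [6, 7, 8, 10, 14, 15, 20]
Step 2: The number of values is n = 7.
Step 3: Since n is odd, the median is the middle value at position 4: 10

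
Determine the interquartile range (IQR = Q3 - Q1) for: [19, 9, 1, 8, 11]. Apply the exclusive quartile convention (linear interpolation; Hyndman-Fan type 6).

10.5

Step 1: Sort the data: [1, 8, 9, 11, 19]
Step 2: n = 5
Step 3: Using the exclusive quartile method:
  Q1 = 4.5
  Q2 (median) = 9
  Q3 = 15
  IQR = Q3 - Q1 = 15 - 4.5 = 10.5
Step 4: IQR = 10.5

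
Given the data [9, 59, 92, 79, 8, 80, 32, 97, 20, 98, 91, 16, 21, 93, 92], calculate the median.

79

Step 1: Sort the data in ascending order: [8, 9, 16, 20, 21, 32, 59, 79, 80, 91, 92, 92, 93, 97, 98]
Step 2: The number of values is n = 15.
Step 3: Since n is odd, the median is the middle value at position 8: 79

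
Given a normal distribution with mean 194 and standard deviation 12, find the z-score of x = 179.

-1.25

Step 1: Recall the z-score formula: z = (x - mu) / sigma
Step 2: Substitute values: z = (179 - 194) / 12
Step 3: z = -15 / 12 = -1.25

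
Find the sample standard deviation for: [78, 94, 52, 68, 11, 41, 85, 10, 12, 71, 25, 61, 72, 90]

30.179

Step 1: Compute the mean: 55
Step 2: Sum of squared deviations from the mean: 11840
Step 3: Sample variance = 11840 / 13 = 910.7692
Step 4: Standard deviation = sqrt(910.7692) = 30.179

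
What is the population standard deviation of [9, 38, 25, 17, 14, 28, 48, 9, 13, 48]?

14.4115

Step 1: Compute the mean: 24.9
Step 2: Sum of squared deviations from the mean: 2076.9
Step 3: Population variance = 2076.9 / 10 = 207.69
Step 4: Standard deviation = sqrt(207.69) = 14.4115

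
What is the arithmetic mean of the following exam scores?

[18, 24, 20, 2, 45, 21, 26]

22.2857

Step 1: Sum all values: 18 + 24 + 20 + 2 + 45 + 21 + 26 = 156
Step 2: Count the number of values: n = 7
Step 3: Mean = sum / n = 156 / 7 = 22.2857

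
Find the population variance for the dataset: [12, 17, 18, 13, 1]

36.56

Step 1: Compute the mean: (12 + 17 + 18 + 13 + 1) / 5 = 12.2
Step 2: Compute squared deviations from the mean:
  (12 - 12.2)^2 = 0.04
  (17 - 12.2)^2 = 23.04
  (18 - 12.2)^2 = 33.64
  (13 - 12.2)^2 = 0.64
  (1 - 12.2)^2 = 125.44
Step 3: Sum of squared deviations = 182.8
Step 4: Population variance = 182.8 / 5 = 36.56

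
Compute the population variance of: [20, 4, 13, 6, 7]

34

Step 1: Compute the mean: (20 + 4 + 13 + 6 + 7) / 5 = 10
Step 2: Compute squared deviations from the mean:
  (20 - 10)^2 = 100
  (4 - 10)^2 = 36
  (13 - 10)^2 = 9
  (6 - 10)^2 = 16
  (7 - 10)^2 = 9
Step 3: Sum of squared deviations = 170
Step 4: Population variance = 170 / 5 = 34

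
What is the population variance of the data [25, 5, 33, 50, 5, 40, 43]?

277.3469

Step 1: Compute the mean: (25 + 5 + 33 + 50 + 5 + 40 + 43) / 7 = 28.7143
Step 2: Compute squared deviations from the mean:
  (25 - 28.7143)^2 = 13.7959
  (5 - 28.7143)^2 = 562.3673
  (33 - 28.7143)^2 = 18.3673
  (50 - 28.7143)^2 = 453.0816
  (5 - 28.7143)^2 = 562.3673
  (40 - 28.7143)^2 = 127.3673
  (43 - 28.7143)^2 = 204.0816
Step 3: Sum of squared deviations = 1941.4286
Step 4: Population variance = 1941.4286 / 7 = 277.3469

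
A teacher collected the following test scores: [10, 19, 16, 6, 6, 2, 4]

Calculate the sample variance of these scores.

40.3333

Step 1: Compute the mean: (10 + 19 + 16 + 6 + 6 + 2 + 4) / 7 = 9
Step 2: Compute squared deviations from the mean:
  (10 - 9)^2 = 1
  (19 - 9)^2 = 100
  (16 - 9)^2 = 49
  (6 - 9)^2 = 9
  (6 - 9)^2 = 9
  (2 - 9)^2 = 49
  (4 - 9)^2 = 25
Step 3: Sum of squared deviations = 242
Step 4: Sample variance = 242 / 6 = 40.3333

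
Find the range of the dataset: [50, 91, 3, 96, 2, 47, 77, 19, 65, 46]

94

Step 1: Identify the maximum value: max = 96
Step 2: Identify the minimum value: min = 2
Step 3: Range = max - min = 96 - 2 = 94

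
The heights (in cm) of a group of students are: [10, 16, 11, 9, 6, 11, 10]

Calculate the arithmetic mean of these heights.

10.4286

Step 1: Sum all values: 10 + 16 + 11 + 9 + 6 + 11 + 10 = 73
Step 2: Count the number of values: n = 7
Step 3: Mean = sum / n = 73 / 7 = 10.4286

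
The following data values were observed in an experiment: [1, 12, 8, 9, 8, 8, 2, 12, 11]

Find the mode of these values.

8

Step 1: Count the frequency of each value:
  1: appears 1 time(s)
  2: appears 1 time(s)
  8: appears 3 time(s)
  9: appears 1 time(s)
  11: appears 1 time(s)
  12: appears 2 time(s)
Step 2: The value 8 appears most frequently (3 times).
Step 3: Mode = 8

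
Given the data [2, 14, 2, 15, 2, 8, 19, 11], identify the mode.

2

Step 1: Count the frequency of each value:
  2: appears 3 time(s)
  8: appears 1 time(s)
  11: appears 1 time(s)
  14: appears 1 time(s)
  15: appears 1 time(s)
  19: appears 1 time(s)
Step 2: The value 2 appears most frequently (3 times).
Step 3: Mode = 2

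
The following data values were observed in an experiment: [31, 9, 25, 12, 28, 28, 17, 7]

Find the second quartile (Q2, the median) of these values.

21

Step 1: Sort the data: [7, 9, 12, 17, 25, 28, 28, 31]
Step 2: n = 8
Step 3: Q2 is the median. Since n is even, it is the average of the values at positions 4 and 5:
  Q2 = (17 + 25) / 2 = 21
Step 4: Q2 = 21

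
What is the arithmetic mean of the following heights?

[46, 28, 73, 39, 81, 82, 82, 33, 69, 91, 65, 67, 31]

60.5385

Step 1: Sum all values: 46 + 28 + 73 + 39 + 81 + 82 + 82 + 33 + 69 + 91 + 65 + 67 + 31 = 787
Step 2: Count the number of values: n = 13
Step 3: Mean = sum / n = 787 / 13 = 60.5385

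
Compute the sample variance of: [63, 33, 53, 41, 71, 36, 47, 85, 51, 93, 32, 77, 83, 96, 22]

580.8381

Step 1: Compute the mean: (63 + 33 + 53 + 41 + 71 + 36 + 47 + 85 + 51 + 93 + 32 + 77 + 83 + 96 + 22) / 15 = 58.8667
Step 2: Compute squared deviations from the mean:
  (63 - 58.8667)^2 = 17.0844
  (33 - 58.8667)^2 = 669.0844
  (53 - 58.8667)^2 = 34.4178
  (41 - 58.8667)^2 = 319.2178
  (71 - 58.8667)^2 = 147.2178
  (36 - 58.8667)^2 = 522.8844
  (47 - 58.8667)^2 = 140.8178
  (85 - 58.8667)^2 = 682.9511
  (51 - 58.8667)^2 = 61.8844
  (93 - 58.8667)^2 = 1165.0844
  (32 - 58.8667)^2 = 721.8178
  (77 - 58.8667)^2 = 328.8178
  (83 - 58.8667)^2 = 582.4178
  (96 - 58.8667)^2 = 1378.8844
  (22 - 58.8667)^2 = 1359.1511
Step 3: Sum of squared deviations = 8131.7333
Step 4: Sample variance = 8131.7333 / 14 = 580.8381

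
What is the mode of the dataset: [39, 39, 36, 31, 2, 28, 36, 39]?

39

Step 1: Count the frequency of each value:
  2: appears 1 time(s)
  28: appears 1 time(s)
  31: appears 1 time(s)
  36: appears 2 time(s)
  39: appears 3 time(s)
Step 2: The value 39 appears most frequently (3 times).
Step 3: Mode = 39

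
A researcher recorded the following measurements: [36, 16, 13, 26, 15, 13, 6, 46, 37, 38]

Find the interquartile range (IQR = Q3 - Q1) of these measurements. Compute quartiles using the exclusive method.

24.25

Step 1: Sort the data: [6, 13, 13, 15, 16, 26, 36, 37, 38, 46]
Step 2: n = 10
Step 3: Using the exclusive quartile method:
  Q1 = 13
  Q2 (median) = 21
  Q3 = 37.25
  IQR = Q3 - Q1 = 37.25 - 13 = 24.25
Step 4: IQR = 24.25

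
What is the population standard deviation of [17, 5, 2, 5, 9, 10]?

4.8305

Step 1: Compute the mean: 8
Step 2: Sum of squared deviations from the mean: 140
Step 3: Population variance = 140 / 6 = 23.3333
Step 4: Standard deviation = sqrt(23.3333) = 4.8305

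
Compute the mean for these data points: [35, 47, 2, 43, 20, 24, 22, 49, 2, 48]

29.2

Step 1: Sum all values: 35 + 47 + 2 + 43 + 20 + 24 + 22 + 49 + 2 + 48 = 292
Step 2: Count the number of values: n = 10
Step 3: Mean = sum / n = 292 / 10 = 29.2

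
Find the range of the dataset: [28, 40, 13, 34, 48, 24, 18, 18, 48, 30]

35

Step 1: Identify the maximum value: max = 48
Step 2: Identify the minimum value: min = 13
Step 3: Range = max - min = 48 - 13 = 35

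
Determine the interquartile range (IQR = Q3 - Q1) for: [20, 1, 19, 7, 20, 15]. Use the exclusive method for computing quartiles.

14.5

Step 1: Sort the data: [1, 7, 15, 19, 20, 20]
Step 2: n = 6
Step 3: Using the exclusive quartile method:
  Q1 = 5.5
  Q2 (median) = 17
  Q3 = 20
  IQR = Q3 - Q1 = 20 - 5.5 = 14.5
Step 4: IQR = 14.5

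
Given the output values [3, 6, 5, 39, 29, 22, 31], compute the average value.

19.2857

Step 1: Sum all values: 3 + 6 + 5 + 39 + 29 + 22 + 31 = 135
Step 2: Count the number of values: n = 7
Step 3: Mean = sum / n = 135 / 7 = 19.2857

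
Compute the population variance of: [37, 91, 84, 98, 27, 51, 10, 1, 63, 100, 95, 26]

1211.4097

Step 1: Compute the mean: (37 + 91 + 84 + 98 + 27 + 51 + 10 + 1 + 63 + 100 + 95 + 26) / 12 = 56.9167
Step 2: Compute squared deviations from the mean:
  (37 - 56.9167)^2 = 396.6736
  (91 - 56.9167)^2 = 1161.6736
  (84 - 56.9167)^2 = 733.5069
  (98 - 56.9167)^2 = 1687.8403
  (27 - 56.9167)^2 = 895.0069
  (51 - 56.9167)^2 = 35.0069
  (10 - 56.9167)^2 = 2201.1736
  (1 - 56.9167)^2 = 3126.6736
  (63 - 56.9167)^2 = 37.0069
  (100 - 56.9167)^2 = 1856.1736
  (95 - 56.9167)^2 = 1450.3403
  (26 - 56.9167)^2 = 955.8403
Step 3: Sum of squared deviations = 14536.9167
Step 4: Population variance = 14536.9167 / 12 = 1211.4097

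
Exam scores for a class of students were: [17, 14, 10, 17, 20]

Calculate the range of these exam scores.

10

Step 1: Identify the maximum value: max = 20
Step 2: Identify the minimum value: min = 10
Step 3: Range = max - min = 20 - 10 = 10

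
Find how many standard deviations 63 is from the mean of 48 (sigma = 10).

1.5

Step 1: Recall the z-score formula: z = (x - mu) / sigma
Step 2: Substitute values: z = (63 - 48) / 10
Step 3: z = 15 / 10 = 1.5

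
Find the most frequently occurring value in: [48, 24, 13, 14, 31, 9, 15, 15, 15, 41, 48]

15

Step 1: Count the frequency of each value:
  9: appears 1 time(s)
  13: appears 1 time(s)
  14: appears 1 time(s)
  15: appears 3 time(s)
  24: appears 1 time(s)
  31: appears 1 time(s)
  41: appears 1 time(s)
  48: appears 2 time(s)
Step 2: The value 15 appears most frequently (3 times).
Step 3: Mode = 15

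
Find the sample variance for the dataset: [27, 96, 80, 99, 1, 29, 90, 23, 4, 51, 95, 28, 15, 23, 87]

1361.8381

Step 1: Compute the mean: (27 + 96 + 80 + 99 + 1 + 29 + 90 + 23 + 4 + 51 + 95 + 28 + 15 + 23 + 87) / 15 = 49.8667
Step 2: Compute squared deviations from the mean:
  (27 - 49.8667)^2 = 522.8844
  (96 - 49.8667)^2 = 2128.2844
  (80 - 49.8667)^2 = 908.0178
  (99 - 49.8667)^2 = 2414.0844
  (1 - 49.8667)^2 = 2387.9511
  (29 - 49.8667)^2 = 435.4178
  (90 - 49.8667)^2 = 1610.6844
  (23 - 49.8667)^2 = 721.8178
  (4 - 49.8667)^2 = 2103.7511
  (51 - 49.8667)^2 = 1.2844
  (95 - 49.8667)^2 = 2037.0178
  (28 - 49.8667)^2 = 478.1511
  (15 - 49.8667)^2 = 1215.6844
  (23 - 49.8667)^2 = 721.8178
  (87 - 49.8667)^2 = 1378.8844
Step 3: Sum of squared deviations = 19065.7333
Step 4: Sample variance = 19065.7333 / 14 = 1361.8381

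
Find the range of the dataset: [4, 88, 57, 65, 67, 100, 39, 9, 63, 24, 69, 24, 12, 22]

96

Step 1: Identify the maximum value: max = 100
Step 2: Identify the minimum value: min = 4
Step 3: Range = max - min = 100 - 4 = 96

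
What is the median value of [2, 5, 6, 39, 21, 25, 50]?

21

Step 1: Sort the data in ascending order: [2, 5, 6, 21, 25, 39, 50]
Step 2: The number of values is n = 7.
Step 3: Since n is odd, the median is the middle value at position 4: 21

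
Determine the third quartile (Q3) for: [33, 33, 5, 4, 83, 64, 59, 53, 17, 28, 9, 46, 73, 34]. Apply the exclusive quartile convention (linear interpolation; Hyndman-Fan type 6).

60.25

Step 1: Sort the data: [4, 5, 9, 17, 28, 33, 33, 34, 46, 53, 59, 64, 73, 83]
Step 2: n = 14
Step 3: Using the exclusive quartile method:
  Q1 = 15
  Q2 (median) = 33.5
  Q3 = 60.25
  IQR = Q3 - Q1 = 60.25 - 15 = 45.25
Step 4: Q3 = 60.25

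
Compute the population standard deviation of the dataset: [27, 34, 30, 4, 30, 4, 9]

12.4064

Step 1: Compute the mean: 19.7143
Step 2: Sum of squared deviations from the mean: 1077.4286
Step 3: Population variance = 1077.4286 / 7 = 153.9184
Step 4: Standard deviation = sqrt(153.9184) = 12.4064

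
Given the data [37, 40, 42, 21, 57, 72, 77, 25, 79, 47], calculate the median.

44.5

Step 1: Sort the data in ascending order: [21, 25, 37, 40, 42, 47, 57, 72, 77, 79]
Step 2: The number of values is n = 10.
Step 3: Since n is even, the median is the average of positions 5 and 6:
  Median = (42 + 47) / 2 = 44.5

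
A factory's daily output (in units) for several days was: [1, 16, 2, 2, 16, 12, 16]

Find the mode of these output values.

16

Step 1: Count the frequency of each value:
  1: appears 1 time(s)
  2: appears 2 time(s)
  12: appears 1 time(s)
  16: appears 3 time(s)
Step 2: The value 16 appears most frequently (3 times).
Step 3: Mode = 16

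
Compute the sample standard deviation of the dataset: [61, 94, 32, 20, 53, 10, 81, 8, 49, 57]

28.9492

Step 1: Compute the mean: 46.5
Step 2: Sum of squared deviations from the mean: 7542.5
Step 3: Sample variance = 7542.5 / 9 = 838.0556
Step 4: Standard deviation = sqrt(838.0556) = 28.9492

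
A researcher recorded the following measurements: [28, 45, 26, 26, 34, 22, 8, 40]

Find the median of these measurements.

27

Step 1: Sort the data in ascending order: [8, 22, 26, 26, 28, 34, 40, 45]
Step 2: The number of values is n = 8.
Step 3: Since n is even, the median is the average of positions 4 and 5:
  Median = (26 + 28) / 2 = 27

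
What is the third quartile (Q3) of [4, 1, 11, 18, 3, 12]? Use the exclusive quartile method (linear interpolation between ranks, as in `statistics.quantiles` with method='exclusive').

13.5

Step 1: Sort the data: [1, 3, 4, 11, 12, 18]
Step 2: n = 6
Step 3: Using the exclusive quartile method:
  Q1 = 2.5
  Q2 (median) = 7.5
  Q3 = 13.5
  IQR = Q3 - Q1 = 13.5 - 2.5 = 11
Step 4: Q3 = 13.5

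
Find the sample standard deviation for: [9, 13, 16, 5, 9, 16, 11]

4.0297

Step 1: Compute the mean: 11.2857
Step 2: Sum of squared deviations from the mean: 97.4286
Step 3: Sample variance = 97.4286 / 6 = 16.2381
Step 4: Standard deviation = sqrt(16.2381) = 4.0297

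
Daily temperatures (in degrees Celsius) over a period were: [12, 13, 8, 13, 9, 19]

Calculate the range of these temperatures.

11

Step 1: Identify the maximum value: max = 19
Step 2: Identify the minimum value: min = 8
Step 3: Range = max - min = 19 - 8 = 11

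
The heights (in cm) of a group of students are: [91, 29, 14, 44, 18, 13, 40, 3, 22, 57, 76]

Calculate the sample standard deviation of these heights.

27.9392

Step 1: Compute the mean: 37
Step 2: Sum of squared deviations from the mean: 7806
Step 3: Sample variance = 7806 / 10 = 780.6
Step 4: Standard deviation = sqrt(780.6) = 27.9392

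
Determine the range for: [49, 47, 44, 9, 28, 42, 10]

40

Step 1: Identify the maximum value: max = 49
Step 2: Identify the minimum value: min = 9
Step 3: Range = max - min = 49 - 9 = 40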